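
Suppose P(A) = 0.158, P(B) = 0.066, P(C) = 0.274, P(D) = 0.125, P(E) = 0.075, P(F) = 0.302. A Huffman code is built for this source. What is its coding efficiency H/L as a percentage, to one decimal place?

Entropy H = −Σ p log₂ p ≈ 2.3681 bits.
Huffman merges: 33/500+3/40→141/1000; 1/8+141/1000→133/500; 79/500+133/500→53/125; 137/500+151/500→72/125; 53/125+72/125→1. L = 2407/1000 ≈ 2.4070.
Efficiency = H/L = 2.3681/2.4070 = 98.4%.

98.4%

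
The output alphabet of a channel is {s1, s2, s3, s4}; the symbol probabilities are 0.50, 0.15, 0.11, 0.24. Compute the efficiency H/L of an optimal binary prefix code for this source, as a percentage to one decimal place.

99.7%

Entropy H = −Σ p log₂ p ≈ 1.7550 bits.
Huffman merges: 11/100+3/20→13/50; 6/25+13/50→1/2; 1/2+1/2→1. L = 44/25 ≈ 1.7600.
Efficiency = H/L = 1.7550/1.7600 = 99.7%.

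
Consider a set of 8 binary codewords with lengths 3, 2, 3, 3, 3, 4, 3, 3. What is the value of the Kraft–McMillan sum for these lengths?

1.0625

With common denominator 2^4 = 16: Σ 2^(−ℓᵢ) = 2/16 + 4/16 + 2/16 + 2/16 + 2/16 + 1/16 + 2/16 + 2/16 = 17/16 = 1.0625.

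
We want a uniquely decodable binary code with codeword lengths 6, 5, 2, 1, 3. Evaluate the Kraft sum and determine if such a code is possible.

0.921875; yes

With common denominator 2^6 = 64: Σ 2^(−ℓᵢ) = 1/64 + 2/64 + 16/64 + 32/64 + 8/64 = 59/64 = 0.921875.
Kraft's inequality requires Σ ≤ 1; here Σ = 0.921875 ≤ 1, so such a prefix code exists.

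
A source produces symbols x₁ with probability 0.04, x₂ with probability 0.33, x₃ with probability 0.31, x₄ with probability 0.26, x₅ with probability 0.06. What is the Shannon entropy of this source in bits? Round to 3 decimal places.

H = −Σ pᵢ log₂ pᵢ.
−0.04·log₂(0.04) = 0.1858
−0.33·log₂(0.33) = 0.5278
−0.31·log₂(0.31) = 0.5238
−0.26·log₂(0.26) = 0.5053
−0.06·log₂(0.06) = 0.2435
Sum ≈ 1.9862 → 1.986 bits.

1.986 bits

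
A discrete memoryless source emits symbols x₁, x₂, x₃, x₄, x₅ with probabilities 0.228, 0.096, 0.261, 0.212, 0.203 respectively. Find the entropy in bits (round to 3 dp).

H = −Σ pᵢ log₂ pᵢ.
−0.228·log₂(0.228) = 0.4863
−0.096·log₂(0.096) = 0.3246
−0.261·log₂(0.261) = 0.5058
−0.212·log₂(0.212) = 0.4744
−0.203·log₂(0.203) = 0.4670
Sum ≈ 2.2581 → 2.258 bits.

2.258 bits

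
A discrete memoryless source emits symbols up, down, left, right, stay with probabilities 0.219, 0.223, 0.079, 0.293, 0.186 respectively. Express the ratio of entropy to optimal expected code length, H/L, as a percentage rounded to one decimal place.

Entropy H = −Σ p log₂ p ≈ 2.2222 bits.
Huffman merges: 79/1000+93/500→53/200; 219/1000+223/1000→221/500; 53/200+293/1000→279/500; 221/500+279/500→1. L = 453/200 ≈ 2.2650.
Efficiency = H/L = 2.2222/2.2650 = 98.1%.

98.1%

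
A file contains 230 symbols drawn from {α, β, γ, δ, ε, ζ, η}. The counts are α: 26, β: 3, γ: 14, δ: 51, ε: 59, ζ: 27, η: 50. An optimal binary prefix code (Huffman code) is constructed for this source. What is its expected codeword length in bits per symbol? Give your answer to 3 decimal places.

Probabilities are the counts divided by 230.
Repeatedly combine the two least-probable nodes; the expected code length is the sum of the merged weights.
merge 3/230 + 7/115 → 17/230
merge 17/230 + 13/115 → 43/230
merge 27/230 + 43/230 → 7/23
merge 5/23 + 51/230 → 101/230
merge 59/230 + 7/23 → 129/230
merge 101/230 + 129/230 → 1
L = 17/230 + 43/230 + 7/23 + 101/230 + 129/230 + 1 = 59/23 ≈ 2.565 bits/symbol.

2.565 bits/symbol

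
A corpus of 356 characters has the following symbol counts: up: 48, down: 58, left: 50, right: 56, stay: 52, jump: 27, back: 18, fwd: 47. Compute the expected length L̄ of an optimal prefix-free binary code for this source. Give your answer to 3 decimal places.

Probabilities are the counts divided by 356.
Repeatedly combine the two least-probable nodes; the expected code length is the sum of the merged weights.
merge 9/178 + 27/356 → 45/356
merge 45/356 + 47/356 → 23/89
merge 12/89 + 25/178 → 49/178
merge 13/89 + 14/89 → 27/89
merge 29/178 + 23/89 → 75/178
merge 49/178 + 27/89 → 103/178
merge 75/178 + 103/178 → 1
L = 45/356 + 23/89 + 49/178 + 27/89 + 75/178 + 103/178 + 1 = 1055/356 ≈ 2.963 bits/symbol.

2.963 bits/symbol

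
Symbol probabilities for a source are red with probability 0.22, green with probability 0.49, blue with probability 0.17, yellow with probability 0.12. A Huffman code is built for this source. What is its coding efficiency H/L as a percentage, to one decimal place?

99.3%

Entropy H = −Σ p log₂ p ≈ 1.7865 bits.
Huffman merges: 3/25+17/100→29/100; 11/50+29/100→51/100; 49/100+51/100→1. L = 9/5 ≈ 1.8000.
Efficiency = H/L = 1.7865/1.8000 = 99.3%.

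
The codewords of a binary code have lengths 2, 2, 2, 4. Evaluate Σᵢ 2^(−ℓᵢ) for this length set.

With common denominator 2^4 = 16: Σ 2^(−ℓᵢ) = 4/16 + 4/16 + 4/16 + 1/16 = 13/16 = 0.8125.

0.8125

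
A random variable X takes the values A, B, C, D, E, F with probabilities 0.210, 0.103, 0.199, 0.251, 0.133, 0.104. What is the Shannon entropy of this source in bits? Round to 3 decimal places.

2.501 bits

H = −Σ pᵢ log₂ pᵢ.
−0.210·log₂(0.210) = 0.4728
−0.103·log₂(0.103) = 0.3378
−0.199·log₂(0.199) = 0.4635
−0.251·log₂(0.251) = 0.5006
−0.133·log₂(0.133) = 0.3871
−0.104·log₂(0.104) = 0.3396
Sum ≈ 2.5013 → 2.501 bits.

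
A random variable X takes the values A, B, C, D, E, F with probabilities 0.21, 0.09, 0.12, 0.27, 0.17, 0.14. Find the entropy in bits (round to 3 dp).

H = −Σ pᵢ log₂ pᵢ.
−0.21·log₂(0.21) = 0.4728
−0.09·log₂(0.09) = 0.3127
−0.12·log₂(0.12) = 0.3671
−0.27·log₂(0.27) = 0.5100
−0.17·log₂(0.17) = 0.4346
−0.14·log₂(0.14) = 0.3971
Sum ≈ 2.4943 → 2.494 bits.

2.494 bits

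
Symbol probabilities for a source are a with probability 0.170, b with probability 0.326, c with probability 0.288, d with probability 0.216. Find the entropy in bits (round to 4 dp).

1.9565 bits

H = −Σ pᵢ log₂ pᵢ.
−0.170·log₂(0.170) = 0.4346
−0.326·log₂(0.326) = 0.5272
−0.288·log₂(0.288) = 0.5172
−0.216·log₂(0.216) = 0.4776
Sum ≈ 1.9565 → 1.9565 bits.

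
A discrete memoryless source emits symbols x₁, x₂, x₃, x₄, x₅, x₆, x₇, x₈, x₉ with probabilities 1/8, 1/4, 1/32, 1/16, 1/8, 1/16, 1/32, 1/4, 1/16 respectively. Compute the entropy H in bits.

Each probability is a power of 1/2, so log₂(1/p) is an integer.
H = Σ p·log₂(1/p) = 1/8·3 + 1/4·2 + 1/32·5 + 1/16·4 + 1/8·3 + 1/16·4 + 1/32·5 + 1/4·2 + 1/16·4 = 2.8125 bits.

2.8125 bits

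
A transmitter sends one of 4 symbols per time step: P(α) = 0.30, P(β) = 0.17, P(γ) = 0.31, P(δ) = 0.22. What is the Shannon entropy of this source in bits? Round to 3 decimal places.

1.960 bits

H = −Σ pᵢ log₂ pᵢ.
−0.30·log₂(0.30) = 0.5211
−0.17·log₂(0.17) = 0.4346
−0.31·log₂(0.31) = 0.5238
−0.22·log₂(0.22) = 0.4806
Sum ≈ 1.9600 → 1.960 bits.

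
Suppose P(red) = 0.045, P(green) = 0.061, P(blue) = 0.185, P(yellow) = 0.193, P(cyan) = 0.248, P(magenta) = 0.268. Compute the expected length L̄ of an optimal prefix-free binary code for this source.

2.397 bits/symbol

Repeatedly combine the two least-probable nodes; the expected code length is the sum of the merged weights.
merge 9/200 + 61/1000 → 53/500
merge 53/500 + 37/200 → 291/1000
merge 193/1000 + 31/125 → 441/1000
merge 67/250 + 291/1000 → 559/1000
merge 441/1000 + 559/1000 → 1
L = 53/500 + 291/1000 + 441/1000 + 559/1000 + 1 = 2397/1000 = 2.397 bits/symbol.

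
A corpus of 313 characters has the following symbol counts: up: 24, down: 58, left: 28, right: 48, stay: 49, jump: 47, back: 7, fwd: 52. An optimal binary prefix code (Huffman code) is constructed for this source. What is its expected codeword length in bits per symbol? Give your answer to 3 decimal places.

2.914 bits/symbol

Probabilities are the counts divided by 313.
Repeatedly combine the two least-probable nodes; the expected code length is the sum of the merged weights.
merge 7/313 + 24/313 → 31/313
merge 28/313 + 31/313 → 59/313
merge 47/313 + 48/313 → 95/313
merge 49/313 + 52/313 → 101/313
merge 58/313 + 59/313 → 117/313
merge 95/313 + 101/313 → 196/313
merge 117/313 + 196/313 → 1
L = 31/313 + 59/313 + 95/313 + 101/313 + 117/313 + 196/313 + 1 = 912/313 ≈ 2.914 bits/symbol.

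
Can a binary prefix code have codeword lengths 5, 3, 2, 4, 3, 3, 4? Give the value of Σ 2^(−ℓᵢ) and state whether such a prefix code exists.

0.78125; yes

With common denominator 2^5 = 32: Σ 2^(−ℓᵢ) = 1/32 + 4/32 + 8/32 + 2/32 + 4/32 + 4/32 + 2/32 = 25/32 = 0.78125.
Kraft's inequality requires Σ ≤ 1; here Σ = 0.78125 ≤ 1, so such a prefix code exists.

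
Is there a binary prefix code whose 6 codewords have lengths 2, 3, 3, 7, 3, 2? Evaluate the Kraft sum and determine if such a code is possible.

With common denominator 2^7 = 128: Σ 2^(−ℓᵢ) = 32/128 + 16/128 + 16/128 + 1/128 + 16/128 + 32/128 = 113/128 = 0.8828125.
Kraft's inequality requires Σ ≤ 1; here Σ = 0.8828125 ≤ 1, so such a prefix code exists.

0.8828125; yes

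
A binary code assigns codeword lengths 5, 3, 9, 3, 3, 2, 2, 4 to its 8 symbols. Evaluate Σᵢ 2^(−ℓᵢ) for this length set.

0.970703125

With common denominator 2^9 = 512: Σ 2^(−ℓᵢ) = 16/512 + 64/512 + 1/512 + 64/512 + 64/512 + 128/512 + 128/512 + 32/512 = 497/512 = 0.970703125.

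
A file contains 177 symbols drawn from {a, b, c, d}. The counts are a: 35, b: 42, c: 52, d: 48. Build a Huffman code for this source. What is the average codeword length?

2 bits/symbol

Probabilities are the counts divided by 177.
Repeatedly combine the two least-probable nodes; the expected code length is the sum of the merged weights.
merge 35/177 + 14/59 → 77/177
merge 16/59 + 52/177 → 100/177
merge 77/177 + 100/177 → 1
L = 77/177 + 100/177 + 1 = 2 bits/symbol.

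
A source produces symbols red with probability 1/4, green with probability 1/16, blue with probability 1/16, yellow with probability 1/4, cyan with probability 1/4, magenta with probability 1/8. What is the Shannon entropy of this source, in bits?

Each probability is a power of 1/2, so log₂(1/p) is an integer.
H = Σ p·log₂(1/p) = 1/4·2 + 1/16·4 + 1/16·4 + 1/4·2 + 1/4·2 + 1/8·3 = 2.375 bits.

2.375 bits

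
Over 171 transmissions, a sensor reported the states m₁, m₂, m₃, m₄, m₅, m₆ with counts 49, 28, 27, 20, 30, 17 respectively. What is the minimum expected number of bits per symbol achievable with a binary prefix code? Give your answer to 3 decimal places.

2.538 bits/symbol

Probabilities are the counts divided by 171.
Repeatedly combine the two least-probable nodes; the expected code length is the sum of the merged weights.
merge 17/171 + 20/171 → 37/171
merge 3/19 + 28/171 → 55/171
merge 10/57 + 37/171 → 67/171
merge 49/171 + 55/171 → 104/171
merge 67/171 + 104/171 → 1
L = 37/171 + 55/171 + 67/171 + 104/171 + 1 = 434/171 ≈ 2.538 bits/symbol.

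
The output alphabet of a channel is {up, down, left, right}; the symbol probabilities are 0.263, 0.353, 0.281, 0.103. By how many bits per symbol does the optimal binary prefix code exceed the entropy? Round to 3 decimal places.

0.111 bits

Entropy H = −Σ p log₂ p ≈ 1.8894 bits.
Huffman merges: 103/1000+263/1000→183/500; 281/1000+353/1000→317/500; 183/500+317/500→1. L = 2 ≈ 2.0000.
L − H = 2.0000 − 1.8894 = 0.111 bits.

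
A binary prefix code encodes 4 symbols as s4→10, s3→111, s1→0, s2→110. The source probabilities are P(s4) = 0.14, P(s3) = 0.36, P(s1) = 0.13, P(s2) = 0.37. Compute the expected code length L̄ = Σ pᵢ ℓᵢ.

2.6 bits/symbol

L̄ = Σ pᵢ·ℓᵢ = 0.14·2 + 0.36·3 + 0.13·1 + 0.37·3 = 2.6 bits/symbol.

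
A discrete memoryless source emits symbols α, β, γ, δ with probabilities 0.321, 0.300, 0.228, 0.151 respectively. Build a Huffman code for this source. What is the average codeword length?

Repeatedly combine the two least-probable nodes; the expected code length is the sum of the merged weights.
merge 151/1000 + 57/250 → 379/1000
merge 3/10 + 321/1000 → 621/1000
merge 379/1000 + 621/1000 → 1
L = 379/1000 + 621/1000 + 1 = 2 bits/symbol.

2 bits/symbol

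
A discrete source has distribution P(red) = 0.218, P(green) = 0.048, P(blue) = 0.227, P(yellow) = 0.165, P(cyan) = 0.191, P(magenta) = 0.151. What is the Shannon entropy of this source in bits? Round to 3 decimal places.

2.472 bits

H = −Σ pᵢ log₂ pᵢ.
−0.218·log₂(0.218) = 0.4791
−0.048·log₂(0.048) = 0.2103
−0.227·log₂(0.227) = 0.4856
−0.165·log₂(0.165) = 0.4289
−0.191·log₂(0.191) = 0.4562
−0.151·log₂(0.151) = 0.4118
Sum ≈ 2.4719 → 2.472 bits.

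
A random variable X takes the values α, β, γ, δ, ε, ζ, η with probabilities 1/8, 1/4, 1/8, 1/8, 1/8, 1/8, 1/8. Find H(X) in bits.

Each probability is a power of 1/2, so log₂(1/p) is an integer.
H = Σ p·log₂(1/p) = 1/8·3 + 1/4·2 + 1/8·3 + 1/8·3 + 1/8·3 + 1/8·3 + 1/8·3 = 2.75 bits.

2.75 bits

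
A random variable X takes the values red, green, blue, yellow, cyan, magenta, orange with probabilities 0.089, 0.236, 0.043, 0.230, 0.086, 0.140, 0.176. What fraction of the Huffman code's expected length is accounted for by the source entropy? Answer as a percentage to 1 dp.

98.7%

Entropy H = −Σ p log₂ p ≈ 2.6277 bits.
Huffman merges: 43/1000+43/500→129/1000; 89/1000+129/1000→109/500; 7/50+22/125→79/250; 109/500+23/100→56/125; 59/250+79/250→69/125; 56/125+69/125→1. L = 2663/1000 ≈ 2.6630.
Efficiency = H/L = 2.6277/2.6630 = 98.7%.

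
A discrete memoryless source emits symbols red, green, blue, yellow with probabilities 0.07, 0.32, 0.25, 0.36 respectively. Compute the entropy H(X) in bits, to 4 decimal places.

1.8252 bits

H = −Σ pᵢ log₂ pᵢ.
−0.07·log₂(0.07) = 0.2686
−0.32·log₂(0.32) = 0.5260
−0.25·log₂(0.25) = 0.5000
−0.36·log₂(0.36) = 0.5306
Sum ≈ 1.8252 → 1.8252 bits.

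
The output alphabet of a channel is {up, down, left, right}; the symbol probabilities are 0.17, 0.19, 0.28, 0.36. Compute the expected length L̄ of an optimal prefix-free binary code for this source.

2 bits/symbol

Repeatedly combine the two least-probable nodes; the expected code length is the sum of the merged weights.
merge 17/100 + 19/100 → 9/25
merge 7/25 + 9/25 → 16/25
merge 9/25 + 16/25 → 1
L = 9/25 + 16/25 + 1 = 2 bits/symbol.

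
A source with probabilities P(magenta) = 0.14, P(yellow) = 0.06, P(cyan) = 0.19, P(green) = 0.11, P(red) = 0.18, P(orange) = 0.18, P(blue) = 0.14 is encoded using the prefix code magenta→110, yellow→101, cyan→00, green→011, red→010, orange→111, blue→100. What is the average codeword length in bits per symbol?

L̄ = Σ pᵢ·ℓᵢ = 0.14·3 + 0.06·3 + 0.19·2 + 0.11·3 + 0.18·3 + 0.18·3 + 0.14·3 = 2.81 bits/symbol.

2.81 bits/symbol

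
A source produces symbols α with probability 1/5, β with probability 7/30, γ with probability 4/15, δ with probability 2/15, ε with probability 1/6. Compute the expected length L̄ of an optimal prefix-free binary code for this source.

Repeatedly combine the two least-probable nodes; the expected code length is the sum of the merged weights.
merge 2/15 + 1/6 → 3/10
merge 1/5 + 7/30 → 13/30
merge 4/15 + 3/10 → 17/30
merge 13/30 + 17/30 → 1
L = 3/10 + 13/30 + 17/30 + 1 = 23/10 = 2.3 bits/symbol.

2.3 bits/symbol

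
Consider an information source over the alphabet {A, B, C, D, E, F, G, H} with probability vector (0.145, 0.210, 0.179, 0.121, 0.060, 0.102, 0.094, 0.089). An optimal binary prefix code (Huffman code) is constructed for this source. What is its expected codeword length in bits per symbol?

2.939 bits/symbol

Repeatedly combine the two least-probable nodes; the expected code length is the sum of the merged weights.
merge 3/50 + 89/1000 → 149/1000
merge 47/500 + 51/500 → 49/250
merge 121/1000 + 29/200 → 133/500
merge 149/1000 + 179/1000 → 41/125
merge 49/250 + 21/100 → 203/500
merge 133/500 + 41/125 → 297/500
merge 203/500 + 297/500 → 1
L = 149/1000 + 49/250 + 133/500 + 41/125 + 203/500 + 297/500 + 1 = 2939/1000 = 2.939 bits/symbol.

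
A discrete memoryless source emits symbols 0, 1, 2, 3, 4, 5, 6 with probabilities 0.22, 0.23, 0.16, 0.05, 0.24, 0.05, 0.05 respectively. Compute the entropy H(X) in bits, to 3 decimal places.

2.534 bits

H = −Σ pᵢ log₂ pᵢ.
−0.22·log₂(0.22) = 0.4806
−0.23·log₂(0.23) = 0.4877
−0.16·log₂(0.16) = 0.4230
−0.05·log₂(0.05) = 0.2161
−0.24·log₂(0.24) = 0.4941
−0.05·log₂(0.05) = 0.2161
−0.05·log₂(0.05) = 0.2161
Sum ≈ 2.5337 → 2.534 bits.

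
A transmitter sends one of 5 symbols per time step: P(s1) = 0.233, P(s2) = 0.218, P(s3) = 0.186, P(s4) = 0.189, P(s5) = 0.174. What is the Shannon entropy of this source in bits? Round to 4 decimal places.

2.3133 bits

H = −Σ pᵢ log₂ pᵢ.
−0.233·log₂(0.233) = 0.4897
−0.218·log₂(0.218) = 0.4791
−0.186·log₂(0.186) = 0.4514
−0.189·log₂(0.189) = 0.4543
−0.174·log₂(0.174) = 0.4390
Sum ≈ 2.3133 → 2.3133 bits.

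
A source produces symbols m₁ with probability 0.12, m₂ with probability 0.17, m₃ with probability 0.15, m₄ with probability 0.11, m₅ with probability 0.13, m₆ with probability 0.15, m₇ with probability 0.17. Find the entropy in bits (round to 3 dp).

H = −Σ pᵢ log₂ pᵢ.
−0.12·log₂(0.12) = 0.3671
−0.17·log₂(0.17) = 0.4346
−0.15·log₂(0.15) = 0.4105
−0.11·log₂(0.11) = 0.3503
−0.13·log₂(0.13) = 0.3826
−0.15·log₂(0.15) = 0.4105
−0.17·log₂(0.17) = 0.4346
Sum ≈ 2.7903 → 2.790 bits.

2.790 bits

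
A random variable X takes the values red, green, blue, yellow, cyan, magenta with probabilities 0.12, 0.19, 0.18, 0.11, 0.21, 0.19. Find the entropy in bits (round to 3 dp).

H = −Σ pᵢ log₂ pᵢ.
−0.12·log₂(0.12) = 0.3671
−0.19·log₂(0.19) = 0.4552
−0.18·log₂(0.18) = 0.4453
−0.11·log₂(0.11) = 0.3503
−0.21·log₂(0.21) = 0.4728
−0.19·log₂(0.19) = 0.4552
Sum ≈ 2.5459 → 2.546 bits.

2.546 bits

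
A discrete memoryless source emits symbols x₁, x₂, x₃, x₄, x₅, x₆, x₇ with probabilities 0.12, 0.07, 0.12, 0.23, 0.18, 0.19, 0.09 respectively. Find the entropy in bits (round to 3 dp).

2.704 bits

H = −Σ pᵢ log₂ pᵢ.
−0.12·log₂(0.12) = 0.3671
−0.07·log₂(0.07) = 0.2686
−0.12·log₂(0.12) = 0.3671
−0.23·log₂(0.23) = 0.4877
−0.18·log₂(0.18) = 0.4453
−0.19·log₂(0.19) = 0.4552
−0.09·log₂(0.09) = 0.3127
Sum ≈ 2.7035 → 2.704 bits.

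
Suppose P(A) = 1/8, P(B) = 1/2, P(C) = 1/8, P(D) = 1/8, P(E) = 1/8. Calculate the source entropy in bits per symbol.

Each probability is a power of 1/2, so log₂(1/p) is an integer.
H = Σ p·log₂(1/p) = 1/8·3 + 1/2·1 + 1/8·3 + 1/8·3 + 1/8·3 = 2 bits.

2 bits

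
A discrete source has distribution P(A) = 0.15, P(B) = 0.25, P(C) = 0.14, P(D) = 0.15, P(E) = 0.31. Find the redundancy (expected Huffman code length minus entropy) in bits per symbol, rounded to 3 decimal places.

Entropy H = −Σ p log₂ p ≈ 2.2420 bits.
Huffman merges: 7/50+3/20→29/100; 3/20+1/4→2/5; 29/100+31/100→3/5; 2/5+3/5→1. L = 229/100 ≈ 2.2900.
L − H = 2.2900 − 2.2420 = 0.048 bits.

0.048 bits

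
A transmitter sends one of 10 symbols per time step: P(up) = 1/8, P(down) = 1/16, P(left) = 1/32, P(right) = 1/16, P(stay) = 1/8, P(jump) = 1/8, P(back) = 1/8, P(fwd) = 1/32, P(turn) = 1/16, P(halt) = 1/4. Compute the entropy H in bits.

Each probability is a power of 1/2, so log₂(1/p) is an integer.
H = Σ p·log₂(1/p) = 1/8·3 + 1/16·4 + 1/32·5 + 1/16·4 + 1/8·3 + 1/8·3 + 1/8·3 + 1/32·5 + 1/16·4 + 1/4·2 = 3.0625 bits.

3.0625 bits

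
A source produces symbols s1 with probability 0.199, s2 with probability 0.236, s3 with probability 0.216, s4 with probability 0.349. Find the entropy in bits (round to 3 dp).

1.963 bits

H = −Σ pᵢ log₂ pᵢ.
−0.199·log₂(0.199) = 0.4635
−0.236·log₂(0.236) = 0.4916
−0.216·log₂(0.216) = 0.4776
−0.349·log₂(0.349) = 0.5300
Sum ≈ 1.9627 → 1.963 bits.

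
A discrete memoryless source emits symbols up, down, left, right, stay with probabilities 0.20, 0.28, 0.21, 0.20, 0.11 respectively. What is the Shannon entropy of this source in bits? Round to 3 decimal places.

H = −Σ pᵢ log₂ pᵢ.
−0.20·log₂(0.20) = 0.4644
−0.28·log₂(0.28) = 0.5142
−0.21·log₂(0.21) = 0.4728
−0.20·log₂(0.20) = 0.4644
−0.11·log₂(0.11) = 0.3503
Sum ≈ 2.2661 → 2.266 bits.

2.266 bits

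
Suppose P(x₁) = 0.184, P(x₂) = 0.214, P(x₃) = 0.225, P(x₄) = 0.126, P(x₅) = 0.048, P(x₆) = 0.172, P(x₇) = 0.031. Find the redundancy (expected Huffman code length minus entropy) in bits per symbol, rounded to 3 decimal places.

Entropy H = −Σ p log₂ p ≈ 2.5886 bits.
Huffman merges: 31/1000+6/125→79/1000; 79/1000+63/500→41/200; 43/250+23/125→89/250; 41/200+107/500→419/1000; 9/40+89/250→581/1000; 419/1000+581/1000→1. L = 66/25 ≈ 2.6400.
L − H = 2.6400 − 2.5886 = 0.051 bits.

0.051 bits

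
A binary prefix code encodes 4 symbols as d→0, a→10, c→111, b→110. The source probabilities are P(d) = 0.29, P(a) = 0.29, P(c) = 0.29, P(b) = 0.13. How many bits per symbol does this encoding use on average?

2.13 bits/symbol

L̄ = Σ pᵢ·ℓᵢ = 0.29·1 + 0.29·2 + 0.29·3 + 0.13·3 = 2.13 bits/symbol.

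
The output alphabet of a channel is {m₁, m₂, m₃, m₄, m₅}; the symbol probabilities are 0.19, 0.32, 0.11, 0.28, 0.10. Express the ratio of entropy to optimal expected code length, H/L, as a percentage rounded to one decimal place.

Entropy H = −Σ p log₂ p ≈ 2.1780 bits.
Huffman merges: 1/10+11/100→21/100; 19/100+21/100→2/5; 7/25+8/25→3/5; 2/5+3/5→1. L = 221/100 ≈ 2.2100.
Efficiency = H/L = 2.1780/2.2100 = 98.6%.

98.6%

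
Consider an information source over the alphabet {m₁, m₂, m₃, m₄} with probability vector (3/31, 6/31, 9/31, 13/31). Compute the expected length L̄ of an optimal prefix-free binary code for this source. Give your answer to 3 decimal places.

Repeatedly combine the two least-probable nodes; the expected code length is the sum of the merged weights.
merge 3/31 + 6/31 → 9/31
merge 9/31 + 9/31 → 18/31
merge 13/31 + 18/31 → 1
L = 9/31 + 18/31 + 1 = 58/31 ≈ 1.871 bits/symbol.

1.871 bits/symbol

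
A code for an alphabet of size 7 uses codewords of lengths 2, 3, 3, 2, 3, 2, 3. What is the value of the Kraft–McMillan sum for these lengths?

1.25

With common denominator 2^3 = 8: Σ 2^(−ℓᵢ) = 2/8 + 1/8 + 1/8 + 2/8 + 1/8 + 2/8 + 1/8 = 10/8 = 1.25.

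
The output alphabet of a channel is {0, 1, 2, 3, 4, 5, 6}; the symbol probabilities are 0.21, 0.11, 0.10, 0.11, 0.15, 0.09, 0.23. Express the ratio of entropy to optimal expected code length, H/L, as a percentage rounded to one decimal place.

98.8%

Entropy H = −Σ p log₂ p ≈ 2.7165 bits.
Huffman merges: 9/100+1/10→19/100; 11/100+11/100→11/50; 3/20+19/100→17/50; 21/100+11/50→43/100; 23/100+17/50→57/100; 43/100+57/100→1. L = 11/4 ≈ 2.7500.
Efficiency = H/L = 2.7165/2.7500 = 98.8%.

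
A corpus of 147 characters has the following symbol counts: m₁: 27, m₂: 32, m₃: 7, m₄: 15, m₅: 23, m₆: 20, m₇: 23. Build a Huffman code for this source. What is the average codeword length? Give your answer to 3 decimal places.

2.748 bits/symbol

Probabilities are the counts divided by 147.
Repeatedly combine the two least-probable nodes; the expected code length is the sum of the merged weights.
merge 1/21 + 5/49 → 22/147
merge 20/147 + 22/147 → 2/7
merge 23/147 + 23/147 → 46/147
merge 9/49 + 32/147 → 59/147
merge 2/7 + 46/147 → 88/147
merge 59/147 + 88/147 → 1
L = 22/147 + 2/7 + 46/147 + 59/147 + 88/147 + 1 = 404/147 ≈ 2.748 bits/symbol.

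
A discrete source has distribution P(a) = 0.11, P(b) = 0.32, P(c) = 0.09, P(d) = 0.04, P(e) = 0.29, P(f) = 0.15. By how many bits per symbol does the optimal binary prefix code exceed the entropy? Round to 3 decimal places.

0.067 bits

Entropy H = −Σ p log₂ p ≈ 2.3032 bits.
Huffman merges: 1/25+9/100→13/100; 11/100+13/100→6/25; 3/20+6/25→39/100; 29/100+8/25→61/100; 39/100+61/100→1. L = 237/100 ≈ 2.3700.
L − H = 2.3700 − 2.3032 = 0.067 bits.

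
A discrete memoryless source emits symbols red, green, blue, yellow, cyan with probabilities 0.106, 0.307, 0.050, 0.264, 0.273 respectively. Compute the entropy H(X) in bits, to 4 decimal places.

2.1009 bits

H = −Σ pᵢ log₂ pᵢ.
−0.106·log₂(0.106) = 0.3432
−0.307·log₂(0.307) = 0.5230
−0.050·log₂(0.050) = 0.2161
−0.264·log₂(0.264) = 0.5072
−0.273·log₂(0.273) = 0.5113
Sum ≈ 2.1009 → 2.1009 bits.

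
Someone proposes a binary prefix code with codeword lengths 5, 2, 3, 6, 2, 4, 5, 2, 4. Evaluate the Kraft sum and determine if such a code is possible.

1.078125; no

With common denominator 2^6 = 64: Σ 2^(−ℓᵢ) = 2/64 + 16/64 + 8/64 + 1/64 + 16/64 + 4/64 + 2/64 + 16/64 + 4/64 = 69/64 = 1.078125.
Kraft's inequality requires Σ ≤ 1; here Σ = 1.078125 > 1, so no such prefix code exists.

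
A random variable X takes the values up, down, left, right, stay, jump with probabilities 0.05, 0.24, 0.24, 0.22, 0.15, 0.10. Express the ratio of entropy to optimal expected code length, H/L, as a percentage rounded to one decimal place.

Entropy H = −Σ p log₂ p ≈ 2.4277 bits.
Huffman merges: 1/20+1/10→3/20; 3/20+3/20→3/10; 11/50+6/25→23/50; 6/25+3/10→27/50; 23/50+27/50→1. L = 49/20 ≈ 2.4500.
Efficiency = H/L = 2.4277/2.4500 = 99.1%.

99.1%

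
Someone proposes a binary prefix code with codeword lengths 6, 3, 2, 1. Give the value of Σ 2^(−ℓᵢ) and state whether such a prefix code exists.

0.890625; yes

With common denominator 2^6 = 64: Σ 2^(−ℓᵢ) = 1/64 + 8/64 + 16/64 + 32/64 = 57/64 = 0.890625.
Kraft's inequality requires Σ ≤ 1; here Σ = 0.890625 ≤ 1, so such a prefix code exists.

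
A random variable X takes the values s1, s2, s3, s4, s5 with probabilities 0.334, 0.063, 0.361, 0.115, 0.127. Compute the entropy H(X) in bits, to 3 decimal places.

H = −Σ pᵢ log₂ pᵢ.
−0.334·log₂(0.334) = 0.5284
−0.063·log₂(0.063) = 0.2513
−0.361·log₂(0.361) = 0.5306
−0.115·log₂(0.115) = 0.3588
−0.127·log₂(0.127) = 0.3781
Sum ≈ 2.0473 → 2.047 bits.

2.047 bits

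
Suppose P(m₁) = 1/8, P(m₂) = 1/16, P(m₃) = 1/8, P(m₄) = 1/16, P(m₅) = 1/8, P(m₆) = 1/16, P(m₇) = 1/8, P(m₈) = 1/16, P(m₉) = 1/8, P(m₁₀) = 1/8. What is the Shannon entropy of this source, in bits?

Each probability is a power of 1/2, so log₂(1/p) is an integer.
H = Σ p·log₂(1/p) = 1/8·3 + 1/16·4 + 1/8·3 + 1/16·4 + 1/8·3 + 1/16·4 + 1/8·3 + 1/16·4 + 1/8·3 + 1/8·3 = 3.25 bits.

3.25 bits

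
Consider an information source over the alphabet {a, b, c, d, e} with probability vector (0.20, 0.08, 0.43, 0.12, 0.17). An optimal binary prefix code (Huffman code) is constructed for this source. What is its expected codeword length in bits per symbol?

Repeatedly combine the two least-probable nodes; the expected code length is the sum of the merged weights.
merge 2/25 + 3/25 → 1/5
merge 17/100 + 1/5 → 37/100
merge 1/5 + 37/100 → 57/100
merge 43/100 + 57/100 → 1
L = 1/5 + 37/100 + 57/100 + 1 = 107/50 = 2.14 bits/symbol.

2.14 bits/symbol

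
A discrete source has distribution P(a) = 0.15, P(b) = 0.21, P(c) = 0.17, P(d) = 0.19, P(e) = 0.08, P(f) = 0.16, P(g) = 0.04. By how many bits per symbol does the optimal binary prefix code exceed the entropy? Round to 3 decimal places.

Entropy H = −Σ p log₂ p ≈ 2.6735 bits.
Huffman merges: 1/25+2/25→3/25; 3/25+3/20→27/100; 4/25+17/100→33/100; 19/100+21/100→2/5; 27/100+33/100→3/5; 2/5+3/5→1. L = 68/25 ≈ 2.7200.
L − H = 2.7200 − 2.6735 = 0.047 bits.

0.047 bits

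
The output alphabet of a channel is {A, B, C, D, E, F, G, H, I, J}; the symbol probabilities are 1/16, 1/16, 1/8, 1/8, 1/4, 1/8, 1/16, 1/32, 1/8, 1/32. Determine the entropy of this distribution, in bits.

Each probability is a power of 1/2, so log₂(1/p) is an integer.
H = Σ p·log₂(1/p) = 1/16·4 + 1/16·4 + 1/8·3 + 1/8·3 + 1/4·2 + 1/8·3 + 1/16·4 + 1/32·5 + 1/8·3 + 1/32·5 = 3.0625 bits.

3.0625 bits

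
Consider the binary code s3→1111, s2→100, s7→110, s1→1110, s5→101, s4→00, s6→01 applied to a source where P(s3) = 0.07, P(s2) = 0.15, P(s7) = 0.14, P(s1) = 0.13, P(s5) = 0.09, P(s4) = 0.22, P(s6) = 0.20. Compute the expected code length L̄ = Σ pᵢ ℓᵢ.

2.78 bits/symbol

L̄ = Σ pᵢ·ℓᵢ = 0.07·4 + 0.15·3 + 0.14·3 + 0.13·4 + 0.09·3 + 0.22·2 + 0.20·2 = 2.78 bits/symbol.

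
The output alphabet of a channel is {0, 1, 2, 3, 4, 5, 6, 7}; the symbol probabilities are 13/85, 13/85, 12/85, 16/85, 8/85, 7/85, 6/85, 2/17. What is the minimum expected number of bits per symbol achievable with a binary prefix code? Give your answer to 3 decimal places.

Repeatedly combine the two least-probable nodes; the expected code length is the sum of the merged weights.
merge 6/85 + 7/85 → 13/85
merge 8/85 + 2/17 → 18/85
merge 12/85 + 13/85 → 5/17
merge 13/85 + 13/85 → 26/85
merge 16/85 + 18/85 → 2/5
merge 5/17 + 26/85 → 3/5
merge 2/5 + 3/5 → 1
L = 13/85 + 18/85 + 5/17 + 26/85 + 2/5 + 3/5 + 1 = 252/85 ≈ 2.965 bits/symbol.

2.965 bits/symbol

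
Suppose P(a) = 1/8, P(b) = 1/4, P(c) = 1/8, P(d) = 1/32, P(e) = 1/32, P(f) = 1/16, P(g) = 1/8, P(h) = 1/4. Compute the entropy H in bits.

2.6875 bits

Each probability is a power of 1/2, so log₂(1/p) is an integer.
H = Σ p·log₂(1/p) = 1/8·3 + 1/4·2 + 1/8·3 + 1/32·5 + 1/32·5 + 1/16·4 + 1/8·3 + 1/4·2 = 2.6875 bits.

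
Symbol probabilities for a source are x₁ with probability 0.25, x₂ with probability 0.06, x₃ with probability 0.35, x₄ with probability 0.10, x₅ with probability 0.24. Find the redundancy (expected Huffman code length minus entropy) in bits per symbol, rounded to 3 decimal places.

0.060 bits

Entropy H = −Σ p log₂ p ≈ 2.1000 bits.
Huffman merges: 3/50+1/10→4/25; 4/25+6/25→2/5; 1/4+7/20→3/5; 2/5+3/5→1. L = 54/25 ≈ 2.1600.
L − H = 2.1600 − 2.1000 = 0.060 bits.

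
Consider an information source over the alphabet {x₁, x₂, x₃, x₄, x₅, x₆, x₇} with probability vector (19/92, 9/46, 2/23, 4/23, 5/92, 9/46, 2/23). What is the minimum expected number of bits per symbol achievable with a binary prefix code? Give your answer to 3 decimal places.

2.739 bits/symbol

Repeatedly combine the two least-probable nodes; the expected code length is the sum of the merged weights.
merge 5/92 + 2/23 → 13/92
merge 2/23 + 13/92 → 21/92
merge 4/23 + 9/46 → 17/46
merge 9/46 + 19/92 → 37/92
merge 21/92 + 17/46 → 55/92
merge 37/92 + 55/92 → 1
L = 13/92 + 21/92 + 17/46 + 37/92 + 55/92 + 1 = 63/23 ≈ 2.739 bits/symbol.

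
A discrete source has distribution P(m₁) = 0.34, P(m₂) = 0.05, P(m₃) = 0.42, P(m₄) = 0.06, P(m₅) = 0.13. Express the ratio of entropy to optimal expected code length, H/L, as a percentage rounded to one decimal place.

Entropy H = −Σ p log₂ p ≈ 1.8971 bits.
Huffman merges: 1/20+3/50→11/100; 11/100+13/100→6/25; 6/25+17/50→29/50; 21/50+29/50→1. L = 193/100 ≈ 1.9300.
Efficiency = H/L = 1.8971/1.9300 = 98.3%.

98.3%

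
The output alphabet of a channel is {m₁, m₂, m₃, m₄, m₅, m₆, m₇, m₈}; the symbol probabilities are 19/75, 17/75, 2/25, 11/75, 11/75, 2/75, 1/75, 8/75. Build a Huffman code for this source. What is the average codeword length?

2.68 bits/symbol

Repeatedly combine the two least-probable nodes; the expected code length is the sum of the merged weights.
merge 1/75 + 2/75 → 1/25
merge 1/25 + 2/25 → 3/25
merge 8/75 + 3/25 → 17/75
merge 11/75 + 11/75 → 22/75
merge 17/75 + 17/75 → 34/75
merge 19/75 + 22/75 → 41/75
merge 34/75 + 41/75 → 1
L = 1/25 + 3/25 + 17/75 + 22/75 + 34/75 + 41/75 + 1 = 67/25 = 2.68 bits/symbol.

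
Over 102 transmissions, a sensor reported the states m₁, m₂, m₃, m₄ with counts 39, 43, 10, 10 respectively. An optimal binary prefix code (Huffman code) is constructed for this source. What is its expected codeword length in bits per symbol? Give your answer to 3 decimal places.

1.775 bits/symbol

Probabilities are the counts divided by 102.
Repeatedly combine the two least-probable nodes; the expected code length is the sum of the merged weights.
merge 5/51 + 5/51 → 10/51
merge 10/51 + 13/34 → 59/102
merge 43/102 + 59/102 → 1
L = 10/51 + 59/102 + 1 = 181/102 ≈ 1.775 bits/symbol.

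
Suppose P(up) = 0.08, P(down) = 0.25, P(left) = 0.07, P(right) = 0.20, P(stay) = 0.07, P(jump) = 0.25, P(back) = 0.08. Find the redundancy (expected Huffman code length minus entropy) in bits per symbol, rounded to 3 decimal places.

Entropy H = −Σ p log₂ p ≈ 2.5845 bits.
Huffman merges: 7/100+7/100→7/50; 2/25+2/25→4/25; 7/50+4/25→3/10; 1/5+1/4→9/20; 1/4+3/10→11/20; 9/20+11/20→1. L = 13/5 ≈ 2.6000.
L − H = 2.6000 − 2.5845 = 0.015 bits.

0.015 bits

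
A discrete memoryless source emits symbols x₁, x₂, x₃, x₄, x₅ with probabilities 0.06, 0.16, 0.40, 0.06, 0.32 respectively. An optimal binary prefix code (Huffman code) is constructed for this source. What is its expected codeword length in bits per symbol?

2 bits/symbol

Repeatedly combine the two least-probable nodes; the expected code length is the sum of the merged weights.
merge 3/50 + 3/50 → 3/25
merge 3/25 + 4/25 → 7/25
merge 7/25 + 8/25 → 3/5
merge 2/5 + 3/5 → 1
L = 3/25 + 7/25 + 3/5 + 1 = 2 bits/symbol.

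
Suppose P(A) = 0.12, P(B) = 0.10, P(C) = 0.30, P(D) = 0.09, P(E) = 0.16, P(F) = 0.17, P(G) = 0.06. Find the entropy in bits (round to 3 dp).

2.634 bits

H = −Σ pᵢ log₂ pᵢ.
−0.12·log₂(0.12) = 0.3671
−0.10·log₂(0.10) = 0.3322
−0.30·log₂(0.30) = 0.5211
−0.09·log₂(0.09) = 0.3127
−0.16·log₂(0.16) = 0.4230
−0.17·log₂(0.17) = 0.4346
−0.06·log₂(0.06) = 0.2435
Sum ≈ 2.6341 → 2.634 bits.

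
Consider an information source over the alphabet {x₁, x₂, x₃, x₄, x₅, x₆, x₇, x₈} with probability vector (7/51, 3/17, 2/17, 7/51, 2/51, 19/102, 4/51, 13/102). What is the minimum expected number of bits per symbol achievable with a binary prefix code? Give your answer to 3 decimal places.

Repeatedly combine the two least-probable nodes; the expected code length is the sum of the merged weights.
merge 2/51 + 4/51 → 2/17
merge 2/17 + 2/17 → 4/17
merge 13/102 + 7/51 → 9/34
merge 7/51 + 3/17 → 16/51
merge 19/102 + 4/17 → 43/102
merge 9/34 + 16/51 → 59/102
merge 43/102 + 59/102 → 1
L = 2/17 + 4/17 + 9/34 + 16/51 + 43/102 + 59/102 + 1 = 299/102 ≈ 2.931 bits/symbol.

2.931 bits/symbol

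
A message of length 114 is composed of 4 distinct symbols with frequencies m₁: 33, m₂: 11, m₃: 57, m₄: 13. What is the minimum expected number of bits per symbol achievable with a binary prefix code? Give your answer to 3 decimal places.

1.711 bits/symbol

Probabilities are the counts divided by 114.
Repeatedly combine the two least-probable nodes; the expected code length is the sum of the merged weights.
merge 11/114 + 13/114 → 4/19
merge 4/19 + 11/38 → 1/2
merge 1/2 + 1/2 → 1
L = 4/19 + 1/2 + 1 = 65/38 ≈ 1.711 bits/symbol.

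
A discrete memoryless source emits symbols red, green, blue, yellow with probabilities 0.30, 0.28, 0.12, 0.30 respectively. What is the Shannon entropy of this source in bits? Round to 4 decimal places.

1.9235 bits

H = −Σ pᵢ log₂ pᵢ.
−0.30·log₂(0.30) = 0.5211
−0.28·log₂(0.28) = 0.5142
−0.12·log₂(0.12) = 0.3671
−0.30·log₂(0.30) = 0.5211
Sum ≈ 1.9235 → 1.9235 bits.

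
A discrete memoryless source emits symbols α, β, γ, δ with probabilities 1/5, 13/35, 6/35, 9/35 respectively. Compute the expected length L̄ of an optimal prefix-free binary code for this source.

Repeatedly combine the two least-probable nodes; the expected code length is the sum of the merged weights.
merge 6/35 + 1/5 → 13/35
merge 9/35 + 13/35 → 22/35
merge 13/35 + 22/35 → 1
L = 13/35 + 22/35 + 1 = 2 bits/symbol.

2 bits/symbol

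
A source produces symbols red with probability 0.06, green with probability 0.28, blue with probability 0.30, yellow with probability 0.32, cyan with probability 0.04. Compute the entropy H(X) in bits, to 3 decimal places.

H = −Σ pᵢ log₂ pᵢ.
−0.06·log₂(0.06) = 0.2435
−0.28·log₂(0.28) = 0.5142
−0.30·log₂(0.30) = 0.5211
−0.32·log₂(0.32) = 0.5260
−0.04·log₂(0.04) = 0.1858
Sum ≈ 1.9906 → 1.991 bits.

1.991 bits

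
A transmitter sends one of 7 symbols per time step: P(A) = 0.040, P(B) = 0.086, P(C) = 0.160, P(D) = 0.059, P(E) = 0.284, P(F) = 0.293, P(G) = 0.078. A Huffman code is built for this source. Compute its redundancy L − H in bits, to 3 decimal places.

0.046 bits

Entropy H = −Σ p log₂ p ≈ 2.4758 bits.
Huffman merges: 1/25+59/1000→99/1000; 39/500+43/500→41/250; 99/1000+4/25→259/1000; 41/250+259/1000→423/1000; 71/250+293/1000→577/1000; 423/1000+577/1000→1. L = 1261/500 ≈ 2.5220.
L − H = 2.5220 − 2.4758 = 0.046 bits.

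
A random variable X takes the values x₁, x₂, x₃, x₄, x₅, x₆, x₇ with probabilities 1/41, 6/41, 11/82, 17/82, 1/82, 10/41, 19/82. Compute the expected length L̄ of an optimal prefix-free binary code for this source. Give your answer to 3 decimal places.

Repeatedly combine the two least-probable nodes; the expected code length is the sum of the merged weights.
merge 1/82 + 1/41 → 3/82
merge 3/82 + 11/82 → 7/41
merge 6/41 + 7/41 → 13/41
merge 17/82 + 19/82 → 18/41
merge 10/41 + 13/41 → 23/41
merge 18/41 + 23/41 → 1
L = 3/82 + 7/41 + 13/41 + 18/41 + 23/41 + 1 = 207/82 ≈ 2.524 bits/symbol.

2.524 bits/symbol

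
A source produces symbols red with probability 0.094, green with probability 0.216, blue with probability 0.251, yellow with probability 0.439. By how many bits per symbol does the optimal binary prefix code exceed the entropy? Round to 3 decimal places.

0.051 bits

Entropy H = −Σ p log₂ p ≈ 1.8202 bits.
Huffman merges: 47/500+27/125→31/100; 251/1000+31/100→561/1000; 439/1000+561/1000→1. L = 1871/1000 ≈ 1.8710.
L − H = 1.8710 − 1.8202 = 0.051 bits.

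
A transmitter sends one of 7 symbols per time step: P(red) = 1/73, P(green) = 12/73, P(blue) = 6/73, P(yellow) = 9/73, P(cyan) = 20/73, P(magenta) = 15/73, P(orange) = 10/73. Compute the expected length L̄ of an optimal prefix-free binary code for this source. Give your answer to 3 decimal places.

2.616 bits/symbol

Repeatedly combine the two least-probable nodes; the expected code length is the sum of the merged weights.
merge 1/73 + 6/73 → 7/73
merge 7/73 + 9/73 → 16/73
merge 10/73 + 12/73 → 22/73
merge 15/73 + 16/73 → 31/73
merge 20/73 + 22/73 → 42/73
merge 31/73 + 42/73 → 1
L = 7/73 + 16/73 + 22/73 + 31/73 + 42/73 + 1 = 191/73 ≈ 2.616 bits/symbol.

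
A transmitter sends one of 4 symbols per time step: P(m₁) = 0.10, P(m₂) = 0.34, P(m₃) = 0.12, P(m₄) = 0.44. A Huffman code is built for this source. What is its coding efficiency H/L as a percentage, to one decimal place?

98.3%

Entropy H = −Σ p log₂ p ≈ 1.7496 bits.
Huffman merges: 1/10+3/25→11/50; 11/50+17/50→14/25; 11/25+14/25→1. L = 89/50 ≈ 1.7800.
Efficiency = H/L = 1.7496/1.7800 = 98.3%.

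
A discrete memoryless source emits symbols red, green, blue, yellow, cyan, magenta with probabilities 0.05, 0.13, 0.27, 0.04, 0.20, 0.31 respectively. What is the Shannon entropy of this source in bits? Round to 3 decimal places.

2.283 bits

H = −Σ pᵢ log₂ pᵢ.
−0.05·log₂(0.05) = 0.2161
−0.13·log₂(0.13) = 0.3826
−0.27·log₂(0.27) = 0.5100
−0.04·log₂(0.04) = 0.1858
−0.20·log₂(0.20) = 0.4644
−0.31·log₂(0.31) = 0.5238
Sum ≈ 2.2827 → 2.283 bits.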